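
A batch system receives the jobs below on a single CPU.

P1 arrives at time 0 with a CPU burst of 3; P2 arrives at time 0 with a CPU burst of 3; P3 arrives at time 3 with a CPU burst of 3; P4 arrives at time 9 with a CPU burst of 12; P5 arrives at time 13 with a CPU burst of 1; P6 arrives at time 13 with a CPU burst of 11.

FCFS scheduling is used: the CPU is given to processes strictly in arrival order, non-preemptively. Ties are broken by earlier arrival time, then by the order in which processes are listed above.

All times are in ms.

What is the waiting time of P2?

3

Gantt: | P1 0-3 | P2 3-6 | P3 6-9 | P4 9-21 | P5 21-22 | P6 22-33 |
Completion: P1=3  P2=6  P3=9  P4=21  P5=22  P6=33
Turnaround (C−A): P1=3  P2=6  P3=6  P4=12  P5=9  P6=20
Waiting(P2) = turnaround − burst = 6 − 3 = 3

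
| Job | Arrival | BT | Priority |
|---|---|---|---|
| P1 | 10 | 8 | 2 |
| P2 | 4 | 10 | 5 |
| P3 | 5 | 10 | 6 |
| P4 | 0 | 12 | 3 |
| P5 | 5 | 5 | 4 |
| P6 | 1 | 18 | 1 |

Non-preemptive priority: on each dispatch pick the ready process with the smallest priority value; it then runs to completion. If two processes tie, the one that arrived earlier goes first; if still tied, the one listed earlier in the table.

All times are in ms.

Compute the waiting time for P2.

39

Timeline: | P4 0-12 | P6 12-30 | P1 30-38 | P5 38-43 | P2 43-53 | P3 53-63 |
Completion: P1=38  P2=53  P3=63  P4=12  P5=43  P6=30
Turnaround (C−A): P1=28  P2=49  P3=58  P4=12  P5=38  P6=29
Waiting(P2) = turnaround − burst = 49 − 10 = 39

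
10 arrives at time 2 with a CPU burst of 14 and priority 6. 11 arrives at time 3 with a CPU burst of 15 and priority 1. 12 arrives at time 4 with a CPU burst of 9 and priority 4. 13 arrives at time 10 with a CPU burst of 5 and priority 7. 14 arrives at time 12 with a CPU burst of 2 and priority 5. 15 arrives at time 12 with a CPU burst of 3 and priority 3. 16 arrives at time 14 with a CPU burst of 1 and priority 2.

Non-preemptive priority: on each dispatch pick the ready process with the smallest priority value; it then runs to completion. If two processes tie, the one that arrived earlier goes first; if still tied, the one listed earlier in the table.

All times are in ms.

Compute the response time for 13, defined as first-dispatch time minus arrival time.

36

Gantt: | idle 0-2 | 10 2-16 | 11 16-31 | 16 31-32 | 15 32-35 | 12 35-44 | 14 44-46 | 13 46-51 |
Completion: 10=16  11=31  12=44  13=51  14=46  15=35  16=32
Turnaround (C−A): 10=14  11=28  12=40  13=41  14=34  15=23  16=18
Response(13) = first start − arrival = 46 − 10 = 36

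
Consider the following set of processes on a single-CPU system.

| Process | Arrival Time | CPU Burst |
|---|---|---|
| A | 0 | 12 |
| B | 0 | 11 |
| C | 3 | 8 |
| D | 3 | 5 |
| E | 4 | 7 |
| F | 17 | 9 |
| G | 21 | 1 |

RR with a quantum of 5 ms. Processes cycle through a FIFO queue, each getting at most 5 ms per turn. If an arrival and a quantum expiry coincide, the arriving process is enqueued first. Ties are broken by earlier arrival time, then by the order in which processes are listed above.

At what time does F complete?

Timeline: | A 0-5 | B 5-10 | C 10-15 | D 15-20 | E 20-25 | A 25-30 | B 30-35 | C 35-38 | F 38-43 | G 43-44 | E 44-46 | A 46-48 | B 48-49 | F 49-53 |
Completion: A=48  B=49  C=38  D=20  E=46  F=53  G=44
Turnaround (C−A): A=48  B=49  C=35  D=17  E=42  F=36  G=23

53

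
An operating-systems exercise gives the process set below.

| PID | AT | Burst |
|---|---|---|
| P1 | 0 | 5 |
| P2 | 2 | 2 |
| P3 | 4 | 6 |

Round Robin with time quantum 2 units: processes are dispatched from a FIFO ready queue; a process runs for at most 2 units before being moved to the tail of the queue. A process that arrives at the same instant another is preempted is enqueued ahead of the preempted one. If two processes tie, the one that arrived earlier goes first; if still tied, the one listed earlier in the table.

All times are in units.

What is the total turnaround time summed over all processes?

Timeline: | P1 0-2 | P2 2-4 | P1 4-6 | P3 6-8 | P1 8-9 | P3 9-13 |
Completion: P1=9  P2=4  P3=13
Turnaround (C−A): P1=9  P2=2  P3=9
Turnaround = completion − arrival: P1=9, P2=2, P3=9
Total turnaround = 9 + 2 + 9 = 20

20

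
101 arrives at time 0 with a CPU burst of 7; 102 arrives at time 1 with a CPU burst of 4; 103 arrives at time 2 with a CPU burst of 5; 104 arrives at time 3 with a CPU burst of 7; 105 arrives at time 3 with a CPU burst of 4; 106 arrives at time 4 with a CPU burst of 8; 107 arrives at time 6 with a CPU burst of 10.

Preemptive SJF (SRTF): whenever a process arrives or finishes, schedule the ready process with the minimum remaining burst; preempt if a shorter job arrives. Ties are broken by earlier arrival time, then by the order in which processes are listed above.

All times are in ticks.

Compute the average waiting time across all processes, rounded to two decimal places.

Gantt: | 101 0-1 | 102 1-5 | 105 5-9 | 103 9-14 | 101 14-20 | 104 20-27 | 106 27-35 | 107 35-45 |
Completion: 101=20  102=5  103=14  104=27  105=9  106=35  107=45
Turnaround (C−A): 101=20  102=4  103=12  104=24  105=6  106=31  107=39
Waiting times: 101=13, 102=0, 103=7, 104=17, 105=2, 106=23, 107=29
Average waiting = (13+0+7+17+2+23+29) / 7 = 91/7 = 13.00

13.00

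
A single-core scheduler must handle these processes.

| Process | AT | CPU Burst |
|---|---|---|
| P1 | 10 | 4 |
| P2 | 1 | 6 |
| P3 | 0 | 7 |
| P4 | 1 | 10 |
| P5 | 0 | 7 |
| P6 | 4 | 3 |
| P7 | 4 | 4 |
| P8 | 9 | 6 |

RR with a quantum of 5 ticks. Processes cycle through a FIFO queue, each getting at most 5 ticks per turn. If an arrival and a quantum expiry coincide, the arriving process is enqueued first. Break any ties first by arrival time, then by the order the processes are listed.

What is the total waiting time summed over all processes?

215

Schedule: | P3 0-5 | P5 5-10 | P2 10-15 | P4 15-20 | P6 20-23 | P7 23-27 | P3 27-29 | P8 29-34 | P1 34-38 | P5 38-40 | P2 40-41 | P4 41-46 | P8 46-47 |
Completion: P1=38  P2=41  P3=29  P4=46  P5=40  P6=23  P7=27  P8=47
Turnaround (C−A): P1=28  P2=40  P3=29  P4=45  P5=40  P6=19  P7=23  P8=38
Waiting = turnaround − burst: P1=24, P2=34, P3=22, P4=35, P5=33, P6=16, P7=19, P8=32
Total waiting = 24 + 34 + 22 + 35 + 33 + 16 + 19 + 32 = 215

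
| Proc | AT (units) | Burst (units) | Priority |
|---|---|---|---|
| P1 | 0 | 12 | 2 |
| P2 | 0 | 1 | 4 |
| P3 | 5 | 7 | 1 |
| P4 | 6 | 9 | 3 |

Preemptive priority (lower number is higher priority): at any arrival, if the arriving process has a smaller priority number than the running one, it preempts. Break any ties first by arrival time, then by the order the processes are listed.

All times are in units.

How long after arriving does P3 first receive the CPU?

0

Timeline: | P1 0-5 | P3 5-12 | P1 12-19 | P4 19-28 | P2 28-29 |
Completion: P1=19  P2=29  P3=12  P4=28
Turnaround (C−A): P1=19  P2=29  P3=7  P4=22
Response(P3) = first start − arrival = 5 − 5 = 0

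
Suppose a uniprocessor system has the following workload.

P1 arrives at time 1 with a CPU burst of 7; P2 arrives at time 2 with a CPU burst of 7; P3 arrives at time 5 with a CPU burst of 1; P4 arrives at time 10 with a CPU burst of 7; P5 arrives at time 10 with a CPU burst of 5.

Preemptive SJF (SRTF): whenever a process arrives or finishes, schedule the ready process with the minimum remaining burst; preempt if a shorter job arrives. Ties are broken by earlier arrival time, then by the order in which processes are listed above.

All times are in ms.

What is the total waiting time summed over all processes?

24

Gantt: | idle 0-1 | P1 1-5 | P3 5-6 | P1 6-9 | P2 9-10 | P5 10-15 | P2 15-21 | P4 21-28 |
Completion: P1=9  P2=21  P3=6  P4=28  P5=15
Waiting = turnaround − burst: P1=1, P2=12, P3=0, P4=11, P5=0
Total waiting = 1 + 12 + 0 + 11 + 0 = 24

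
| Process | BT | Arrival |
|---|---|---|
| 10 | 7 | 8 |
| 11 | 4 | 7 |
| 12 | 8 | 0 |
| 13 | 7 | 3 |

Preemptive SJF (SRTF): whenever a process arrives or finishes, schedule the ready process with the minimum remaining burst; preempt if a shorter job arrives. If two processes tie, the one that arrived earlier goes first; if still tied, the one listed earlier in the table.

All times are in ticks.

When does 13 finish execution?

19

Schedule: | 12 0-8 | 11 8-12 | 13 12-19 | 10 19-26 |
Completion: 10=26  11=12  12=8  13=19
Turnaround (C−A): 10=18  11=5  12=8  13=16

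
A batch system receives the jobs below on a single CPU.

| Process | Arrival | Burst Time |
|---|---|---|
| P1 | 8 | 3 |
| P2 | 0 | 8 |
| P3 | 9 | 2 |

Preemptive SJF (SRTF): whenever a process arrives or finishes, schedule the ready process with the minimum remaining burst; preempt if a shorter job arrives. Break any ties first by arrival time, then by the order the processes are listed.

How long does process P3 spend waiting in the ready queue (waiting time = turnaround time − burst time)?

2

Gantt: | P2 0-8 | P1 8-11 | P3 11-13 |
Completion: P1=11  P2=8  P3=13
Turnaround (C−A): P1=3  P2=8  P3=4
Waiting(P3) = turnaround − burst = 4 − 2 = 2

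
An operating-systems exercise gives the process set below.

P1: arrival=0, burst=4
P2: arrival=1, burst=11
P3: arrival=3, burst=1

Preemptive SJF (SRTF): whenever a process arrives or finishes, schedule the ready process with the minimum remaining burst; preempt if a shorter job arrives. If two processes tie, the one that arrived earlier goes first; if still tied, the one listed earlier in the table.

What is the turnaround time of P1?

Schedule: | P1 0-4 | P3 4-5 | P2 5-16 |
Completion: P1=4  P2=16  P3=5
Turnaround(P1) = completion − arrival = 4 − 0 = 4

4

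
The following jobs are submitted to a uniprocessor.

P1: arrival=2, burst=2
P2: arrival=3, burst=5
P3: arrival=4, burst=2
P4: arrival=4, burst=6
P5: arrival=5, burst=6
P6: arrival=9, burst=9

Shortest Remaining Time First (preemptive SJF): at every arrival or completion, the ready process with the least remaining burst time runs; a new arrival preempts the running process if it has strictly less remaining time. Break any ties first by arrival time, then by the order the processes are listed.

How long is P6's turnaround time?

23

Schedule: | idle 0-2 | P1 2-4 | P3 4-6 | P2 6-11 | P4 11-17 | P5 17-23 | P6 23-32 |
Completion: P1=4  P2=11  P3=6  P4=17  P5=23  P6=32
Turnaround(P6) = completion − arrival = 32 − 9 = 23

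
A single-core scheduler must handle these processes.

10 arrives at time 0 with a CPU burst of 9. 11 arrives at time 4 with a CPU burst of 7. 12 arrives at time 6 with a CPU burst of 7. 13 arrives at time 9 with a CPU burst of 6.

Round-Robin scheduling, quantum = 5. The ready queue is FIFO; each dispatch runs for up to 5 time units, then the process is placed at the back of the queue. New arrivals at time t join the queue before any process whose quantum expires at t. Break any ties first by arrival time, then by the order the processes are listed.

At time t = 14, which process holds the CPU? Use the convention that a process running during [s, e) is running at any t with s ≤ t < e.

12

Gantt: | 10 0-5 | 11 5-10 | 10 10-14 | 12 14-19 | 13 19-24 | 11 24-26 | 12 26-28 | 13 28-29 |
Completion: 10=14  11=26  12=28  13=29
Turnaround (C−A): 10=14  11=22  12=22  13=20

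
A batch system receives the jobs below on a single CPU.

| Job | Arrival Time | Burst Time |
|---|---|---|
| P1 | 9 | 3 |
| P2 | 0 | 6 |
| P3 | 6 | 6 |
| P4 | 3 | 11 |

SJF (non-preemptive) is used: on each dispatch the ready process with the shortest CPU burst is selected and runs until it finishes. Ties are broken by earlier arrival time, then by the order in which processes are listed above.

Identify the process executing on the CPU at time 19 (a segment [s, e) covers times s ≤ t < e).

P4

Schedule: | P2 0-6 | P3 6-12 | P1 12-15 | P4 15-26 |
Completion: P1=15  P2=6  P3=12  P4=26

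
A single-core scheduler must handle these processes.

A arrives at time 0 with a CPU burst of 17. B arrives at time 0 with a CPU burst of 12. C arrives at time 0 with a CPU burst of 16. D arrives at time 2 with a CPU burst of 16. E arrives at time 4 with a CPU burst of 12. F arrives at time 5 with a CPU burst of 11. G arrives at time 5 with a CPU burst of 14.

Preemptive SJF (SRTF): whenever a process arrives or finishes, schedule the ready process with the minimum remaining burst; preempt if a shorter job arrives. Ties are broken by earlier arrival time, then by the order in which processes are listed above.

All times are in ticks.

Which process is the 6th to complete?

D

Schedule: | B 0-12 | F 12-23 | E 23-35 | G 35-49 | C 49-65 | D 65-81 | A 81-98 |
Completion: A=98  B=12  C=65  D=81  E=35  F=23  G=49
Finish order: B → F → E → G → C → D → A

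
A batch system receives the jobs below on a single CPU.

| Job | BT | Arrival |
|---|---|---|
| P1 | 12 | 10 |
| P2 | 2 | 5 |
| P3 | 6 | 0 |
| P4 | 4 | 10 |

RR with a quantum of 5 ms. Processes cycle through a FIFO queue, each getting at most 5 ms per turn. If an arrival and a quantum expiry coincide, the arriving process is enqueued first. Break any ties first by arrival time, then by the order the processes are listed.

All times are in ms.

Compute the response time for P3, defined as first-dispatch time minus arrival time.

0

Gantt: | P3 0-5 | P2 5-7 | P3 7-8 | idle 8-10 | P1 10-15 | P4 15-19 | P1 19-26 |
Completion: P1=26  P2=7  P3=8  P4=19
Turnaround (C−A): P1=16  P2=2  P3=8  P4=9
Response(P3) = first start − arrival = 0 − 0 = 0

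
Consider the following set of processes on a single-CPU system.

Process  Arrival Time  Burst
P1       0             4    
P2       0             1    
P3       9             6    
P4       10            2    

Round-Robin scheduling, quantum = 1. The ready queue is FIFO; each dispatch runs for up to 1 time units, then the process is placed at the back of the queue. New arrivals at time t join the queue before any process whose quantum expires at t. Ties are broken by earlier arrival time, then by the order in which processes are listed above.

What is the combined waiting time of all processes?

Schedule: | P1 0-1 | P2 1-2 | P1 2-5 | idle 5-9 | P3 9-10 | P4 10-11 | P3 11-12 | P4 12-13 | P3 13-17 |
Completion: P1=5  P2=2  P3=17  P4=13
Turnaround (C−A): P1=5  P2=2  P3=8  P4=3
Waiting = turnaround − burst: P1=1, P2=1, P3=2, P4=1
Total waiting = 1 + 1 + 2 + 1 = 5

5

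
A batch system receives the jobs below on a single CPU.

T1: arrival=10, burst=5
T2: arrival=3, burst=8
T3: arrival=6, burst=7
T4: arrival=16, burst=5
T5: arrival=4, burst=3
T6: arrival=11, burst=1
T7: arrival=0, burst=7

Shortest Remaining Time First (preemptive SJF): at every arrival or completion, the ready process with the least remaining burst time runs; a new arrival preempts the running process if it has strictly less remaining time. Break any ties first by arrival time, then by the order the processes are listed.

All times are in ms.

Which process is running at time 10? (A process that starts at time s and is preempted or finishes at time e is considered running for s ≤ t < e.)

Gantt: | T7 0-7 | T5 7-10 | T1 10-11 | T6 11-12 | T1 12-16 | T4 16-21 | T3 21-28 | T2 28-36 |
Completion: T1=16  T2=36  T3=28  T4=21  T5=10  T6=12  T7=7

T1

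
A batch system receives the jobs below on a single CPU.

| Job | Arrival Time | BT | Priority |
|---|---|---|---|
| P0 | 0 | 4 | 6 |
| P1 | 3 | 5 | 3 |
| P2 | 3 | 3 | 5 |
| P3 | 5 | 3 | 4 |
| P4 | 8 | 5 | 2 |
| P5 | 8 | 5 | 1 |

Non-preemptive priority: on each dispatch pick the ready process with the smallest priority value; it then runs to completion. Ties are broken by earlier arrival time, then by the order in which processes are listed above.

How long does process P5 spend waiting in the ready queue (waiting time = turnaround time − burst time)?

1

Timeline: | P0 0-4 | P1 4-9 | P5 9-14 | P4 14-19 | P3 19-22 | P2 22-25 |
Completion: P0=4  P1=9  P2=25  P3=22  P4=19  P5=14
Turnaround (C−A): P0=4  P1=6  P2=22  P3=17  P4=11  P5=6
Waiting(P5) = turnaround − burst = 6 − 5 = 1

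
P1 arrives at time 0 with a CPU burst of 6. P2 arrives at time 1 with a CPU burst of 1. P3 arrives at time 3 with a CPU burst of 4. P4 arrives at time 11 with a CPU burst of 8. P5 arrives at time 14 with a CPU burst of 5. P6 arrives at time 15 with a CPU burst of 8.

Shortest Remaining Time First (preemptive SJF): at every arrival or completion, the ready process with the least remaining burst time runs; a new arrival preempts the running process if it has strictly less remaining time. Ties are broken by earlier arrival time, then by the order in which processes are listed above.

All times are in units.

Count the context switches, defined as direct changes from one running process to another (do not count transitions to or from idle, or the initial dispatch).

Gantt: | P1 0-1 | P2 1-2 | P1 2-7 | P3 7-11 | P4 11-19 | P5 19-24 | P6 24-32 |
Completion: P1=7  P2=2  P3=11  P4=19  P5=24  P6=32

6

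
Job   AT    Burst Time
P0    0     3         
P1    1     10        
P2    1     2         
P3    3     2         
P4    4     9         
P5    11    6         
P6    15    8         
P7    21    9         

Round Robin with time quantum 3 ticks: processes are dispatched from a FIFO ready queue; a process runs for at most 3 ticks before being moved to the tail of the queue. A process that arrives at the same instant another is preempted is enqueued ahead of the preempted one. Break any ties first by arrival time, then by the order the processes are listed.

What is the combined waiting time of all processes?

Schedule: | P0 0-3 | P1 3-6 | P2 6-8 | P3 8-10 | P4 10-13 | P1 13-16 | P5 16-19 | P4 19-22 | P6 22-25 | P1 25-28 | P5 28-31 | P7 31-34 | P4 34-37 | P6 37-40 | P1 40-41 | P7 41-44 | P6 44-46 | P7 46-49 |
Completion: P0=3  P1=41  P2=8  P3=10  P4=37  P5=31  P6=46  P7=49
Turnaround (C−A): P0=3  P1=40  P2=7  P3=7  P4=33  P5=20  P6=31  P7=28
Waiting = turnaround − burst: P0=0, P1=30, P2=5, P3=5, P4=24, P5=14, P6=23, P7=19
Total waiting = 0 + 30 + 5 + 5 + 24 + 14 + 23 + 19 = 120

120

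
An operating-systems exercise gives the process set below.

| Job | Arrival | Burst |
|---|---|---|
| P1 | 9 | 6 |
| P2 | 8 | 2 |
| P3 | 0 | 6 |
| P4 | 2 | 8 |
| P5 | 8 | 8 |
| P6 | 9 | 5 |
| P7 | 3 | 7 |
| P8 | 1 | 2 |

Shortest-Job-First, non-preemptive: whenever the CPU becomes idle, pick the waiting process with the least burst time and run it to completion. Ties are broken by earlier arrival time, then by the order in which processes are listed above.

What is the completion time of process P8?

Schedule: | P3 0-6 | P8 6-8 | P2 8-10 | P6 10-15 | P1 15-21 | P7 21-28 | P4 28-36 | P5 36-44 |
Completion: P1=21  P2=10  P3=6  P4=36  P5=44  P6=15  P7=28  P8=8
Turnaround (C−A): P1=12  P2=2  P3=6  P4=34  P5=36  P6=6  P7=25  P8=7

8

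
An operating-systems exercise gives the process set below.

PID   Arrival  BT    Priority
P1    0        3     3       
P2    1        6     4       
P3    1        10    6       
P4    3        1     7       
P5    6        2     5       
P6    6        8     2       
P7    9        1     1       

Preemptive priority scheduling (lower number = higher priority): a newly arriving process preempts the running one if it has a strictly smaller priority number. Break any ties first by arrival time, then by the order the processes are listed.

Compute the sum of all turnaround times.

Schedule: | P1 0-3 | P2 3-6 | P6 6-9 | P7 9-10 | P6 10-15 | P2 15-18 | P5 18-20 | P3 20-30 | P4 30-31 |
Completion: P1=3  P2=18  P3=30  P4=31  P5=20  P6=15  P7=10
Turnaround (C−A): P1=3  P2=17  P3=29  P4=28  P5=14  P6=9  P7=1
Turnaround = completion − arrival: P1=3, P2=17, P3=29, P4=28, P5=14, P6=9, P7=1
Total turnaround = 3 + 17 + 29 + 28 + 14 + 9 + 1 = 101

101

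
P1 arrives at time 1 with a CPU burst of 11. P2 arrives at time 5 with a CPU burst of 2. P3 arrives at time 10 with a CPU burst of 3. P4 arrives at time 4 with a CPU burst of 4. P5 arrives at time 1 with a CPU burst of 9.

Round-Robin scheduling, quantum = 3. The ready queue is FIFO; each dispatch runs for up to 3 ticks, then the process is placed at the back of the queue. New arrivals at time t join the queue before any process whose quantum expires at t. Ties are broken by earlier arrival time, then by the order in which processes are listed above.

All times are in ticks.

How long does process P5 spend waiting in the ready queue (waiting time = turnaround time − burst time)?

18

Schedule: | idle 0-1 | P1 1-4 | P5 4-7 | P4 7-10 | P1 10-13 | P2 13-15 | P5 15-18 | P3 18-21 | P4 21-22 | P1 22-25 | P5 25-28 | P1 28-30 |
Completion: P1=30  P2=15  P3=21  P4=22  P5=28
Waiting(P5) = turnaround − burst = 27 − 9 = 18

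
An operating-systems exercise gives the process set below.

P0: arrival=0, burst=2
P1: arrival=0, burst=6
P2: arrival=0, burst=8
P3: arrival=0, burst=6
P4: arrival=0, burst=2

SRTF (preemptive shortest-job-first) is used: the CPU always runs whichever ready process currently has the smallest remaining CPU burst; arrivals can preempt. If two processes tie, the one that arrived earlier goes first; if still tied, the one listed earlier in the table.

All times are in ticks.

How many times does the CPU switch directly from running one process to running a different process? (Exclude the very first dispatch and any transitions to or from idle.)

Gantt: | P0 0-2 | P4 2-4 | P1 4-10 | P3 10-16 | P2 16-24 |
Completion: P0=2  P1=10  P2=24  P3=16  P4=4
Turnaround (C−A): P0=2  P1=10  P2=24  P3=16  P4=4

4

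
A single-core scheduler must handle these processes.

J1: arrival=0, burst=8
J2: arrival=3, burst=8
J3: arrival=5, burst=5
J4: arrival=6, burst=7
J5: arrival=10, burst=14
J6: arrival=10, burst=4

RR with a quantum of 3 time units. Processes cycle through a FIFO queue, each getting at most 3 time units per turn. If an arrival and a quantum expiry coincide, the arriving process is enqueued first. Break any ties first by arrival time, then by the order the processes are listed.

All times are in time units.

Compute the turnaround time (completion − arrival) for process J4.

Timeline: | J1 0-3 | J2 3-6 | J1 6-9 | J3 9-12 | J4 12-15 | J2 15-18 | J1 18-20 | J5 20-23 | J6 23-26 | J3 26-28 | J4 28-31 | J2 31-33 | J5 33-36 | J6 36-37 | J4 37-38 | J5 38-46 |
Completion: J1=20  J2=33  J3=28  J4=38  J5=46  J6=37
Turnaround (C−A): J1=20  J2=30  J3=23  J4=32  J5=36  J6=27
Turnaround(J4) = completion − arrival = 38 − 6 = 32

32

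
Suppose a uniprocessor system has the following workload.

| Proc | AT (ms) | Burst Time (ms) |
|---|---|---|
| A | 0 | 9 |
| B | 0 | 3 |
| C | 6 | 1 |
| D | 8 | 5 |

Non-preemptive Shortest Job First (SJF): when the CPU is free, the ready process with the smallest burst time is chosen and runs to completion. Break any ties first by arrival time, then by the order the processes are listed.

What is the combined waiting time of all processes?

14

Timeline: | B 0-3 | A 3-12 | C 12-13 | D 13-18 |
Completion: A=12  B=3  C=13  D=18
Waiting = turnaround − burst: A=3, B=0, C=6, D=5
Total waiting = 3 + 0 + 6 + 5 = 14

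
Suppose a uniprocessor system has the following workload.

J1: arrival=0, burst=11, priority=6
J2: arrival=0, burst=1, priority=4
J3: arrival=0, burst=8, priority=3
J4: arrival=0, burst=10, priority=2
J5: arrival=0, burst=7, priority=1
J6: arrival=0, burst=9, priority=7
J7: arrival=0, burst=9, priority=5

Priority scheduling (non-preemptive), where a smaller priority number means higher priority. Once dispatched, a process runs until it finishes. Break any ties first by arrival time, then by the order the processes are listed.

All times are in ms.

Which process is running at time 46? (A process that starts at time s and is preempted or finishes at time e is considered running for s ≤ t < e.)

Gantt: | J5 0-7 | J4 7-17 | J3 17-25 | J2 25-26 | J7 26-35 | J1 35-46 | J6 46-55 |
Completion: J1=46  J2=26  J3=25  J4=17  J5=7  J6=55  J7=35
Turnaround (C−A): J1=46  J2=26  J3=25  J4=17  J5=7  J6=55  J7=35

J6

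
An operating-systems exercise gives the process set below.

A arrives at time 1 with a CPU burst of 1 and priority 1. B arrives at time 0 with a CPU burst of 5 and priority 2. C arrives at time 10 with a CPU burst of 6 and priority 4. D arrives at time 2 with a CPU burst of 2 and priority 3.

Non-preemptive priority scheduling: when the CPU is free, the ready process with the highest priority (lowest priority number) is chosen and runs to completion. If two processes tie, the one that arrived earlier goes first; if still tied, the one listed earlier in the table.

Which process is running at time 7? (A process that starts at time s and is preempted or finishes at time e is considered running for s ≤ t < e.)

Schedule: | B 0-5 | A 5-6 | D 6-8 | idle 8-10 | C 10-16 |
Completion: A=6  B=5  C=16  D=8

D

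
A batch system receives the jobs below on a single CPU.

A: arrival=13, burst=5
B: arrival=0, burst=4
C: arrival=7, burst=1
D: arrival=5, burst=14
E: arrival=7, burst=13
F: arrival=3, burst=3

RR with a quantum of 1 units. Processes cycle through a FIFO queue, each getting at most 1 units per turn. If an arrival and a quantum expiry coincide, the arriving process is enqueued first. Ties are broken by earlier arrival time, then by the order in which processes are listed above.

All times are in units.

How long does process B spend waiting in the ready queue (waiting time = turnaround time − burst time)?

1

Timeline: | B 0-3 | F 3-4 | B 4-5 | F 5-6 | D 6-7 | F 7-8 | C 8-9 | E 9-10 | D 10-11 | E 11-12 | D 12-13 | E 13-14 | A 14-15 | D 15-16 | E 16-17 | A 17-18 | D 18-19 | E 19-20 | A 20-21 | D 21-22 | E 22-23 | A 23-24 | D 24-25 | E 25-26 | A 26-27 | D 27-28 | E 28-29 | D 29-30 | E 30-31 | D 31-32 | E 32-33 | D 33-34 | E 34-35 | D 35-36 | E 36-37 | D 37-38 | E 38-39 | D 39-40 |
Completion: A=27  B=5  C=9  D=40  E=39  F=8
Turnaround (C−A): A=14  B=5  C=2  D=35  E=32  F=5
Waiting(B) = turnaround − burst = 5 − 4 = 1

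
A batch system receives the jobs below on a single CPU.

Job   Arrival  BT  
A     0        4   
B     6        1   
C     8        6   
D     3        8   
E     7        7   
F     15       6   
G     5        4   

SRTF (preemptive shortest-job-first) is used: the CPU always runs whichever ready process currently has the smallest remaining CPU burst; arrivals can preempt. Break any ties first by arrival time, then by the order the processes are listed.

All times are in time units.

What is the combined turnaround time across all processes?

80

Gantt: | A 0-4 | D 4-5 | G 5-6 | B 6-7 | G 7-10 | C 10-16 | F 16-22 | D 22-29 | E 29-36 |
Completion: A=4  B=7  C=16  D=29  E=36  F=22  G=10
Turnaround (C−A): A=4  B=1  C=8  D=26  E=29  F=7  G=5
Turnaround = completion − arrival: A=4, B=1, C=8, D=26, E=29, F=7, G=5
Total turnaround = 4 + 1 + 8 + 26 + 29 + 7 + 5 = 80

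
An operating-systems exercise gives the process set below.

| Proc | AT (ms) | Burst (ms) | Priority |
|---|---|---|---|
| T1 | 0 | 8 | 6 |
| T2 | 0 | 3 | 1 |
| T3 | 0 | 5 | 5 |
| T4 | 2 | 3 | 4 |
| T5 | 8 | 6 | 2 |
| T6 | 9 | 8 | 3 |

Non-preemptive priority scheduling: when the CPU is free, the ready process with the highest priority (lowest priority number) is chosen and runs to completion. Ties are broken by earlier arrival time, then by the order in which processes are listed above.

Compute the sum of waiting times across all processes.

Timeline: | T2 0-3 | T4 3-6 | T3 6-11 | T5 11-17 | T6 17-25 | T1 25-33 |
Completion: T1=33  T2=3  T3=11  T4=6  T5=17  T6=25
Waiting = turnaround − burst: T1=25, T2=0, T3=6, T4=1, T5=3, T6=8
Total waiting = 25 + 0 + 6 + 1 + 3 + 8 = 43

43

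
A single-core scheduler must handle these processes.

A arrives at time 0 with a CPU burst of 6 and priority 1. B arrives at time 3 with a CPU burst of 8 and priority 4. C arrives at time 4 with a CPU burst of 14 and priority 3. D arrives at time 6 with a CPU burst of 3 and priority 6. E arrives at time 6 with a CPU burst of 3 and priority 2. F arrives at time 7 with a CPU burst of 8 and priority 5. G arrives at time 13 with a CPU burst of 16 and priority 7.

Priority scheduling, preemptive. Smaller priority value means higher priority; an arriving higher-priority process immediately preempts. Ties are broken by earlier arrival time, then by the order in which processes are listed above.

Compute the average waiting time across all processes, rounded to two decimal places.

15.86

Timeline: | A 0-6 | E 6-9 | C 9-23 | B 23-31 | F 31-39 | D 39-42 | G 42-58 |
Completion: A=6  B=31  C=23  D=42  E=9  F=39  G=58
Turnaround (C−A): A=6  B=28  C=19  D=36  E=3  F=32  G=45
Waiting times: A=0, B=20, C=5, D=33, E=0, F=24, G=29
Average waiting = (0+20+5+33+0+24+29) / 7 = 111/7 = 15.86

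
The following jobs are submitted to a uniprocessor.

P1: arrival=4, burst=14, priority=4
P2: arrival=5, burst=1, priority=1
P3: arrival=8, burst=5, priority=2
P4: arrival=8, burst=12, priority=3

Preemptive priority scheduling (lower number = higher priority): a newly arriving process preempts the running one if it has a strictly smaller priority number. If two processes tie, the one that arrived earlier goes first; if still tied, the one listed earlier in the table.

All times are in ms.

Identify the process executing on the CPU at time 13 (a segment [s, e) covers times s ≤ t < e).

P4

Schedule: | idle 0-4 | P1 4-5 | P2 5-6 | P1 6-8 | P3 8-13 | P4 13-25 | P1 25-36 |
Completion: P1=36  P2=6  P3=13  P4=25
Turnaround (C−A): P1=32  P2=1  P3=5  P4=17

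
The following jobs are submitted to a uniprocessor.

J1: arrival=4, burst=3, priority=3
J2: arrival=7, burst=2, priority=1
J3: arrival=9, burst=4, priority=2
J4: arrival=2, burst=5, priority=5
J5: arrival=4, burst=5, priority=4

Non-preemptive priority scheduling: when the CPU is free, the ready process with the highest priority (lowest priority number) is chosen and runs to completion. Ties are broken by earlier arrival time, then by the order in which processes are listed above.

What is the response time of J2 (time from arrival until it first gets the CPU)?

0

Gantt: | idle 0-2 | J4 2-7 | J2 7-9 | J3 9-13 | J1 13-16 | J5 16-21 |
Completion: J1=16  J2=9  J3=13  J4=7  J5=21
Turnaround (C−A): J1=12  J2=2  J3=4  J4=5  J5=17
Response(J2) = first start − arrival = 7 − 7 = 0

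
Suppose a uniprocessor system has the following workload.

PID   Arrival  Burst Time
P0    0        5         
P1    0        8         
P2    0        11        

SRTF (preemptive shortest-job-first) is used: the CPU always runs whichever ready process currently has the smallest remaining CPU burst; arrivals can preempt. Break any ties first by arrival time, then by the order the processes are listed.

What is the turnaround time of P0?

Timeline: | P0 0-5 | P1 5-13 | P2 13-24 |
Completion: P0=5  P1=13  P2=24
Turnaround (C−A): P0=5  P1=13  P2=24
Turnaround(P0) = completion − arrival = 5 − 0 = 5

5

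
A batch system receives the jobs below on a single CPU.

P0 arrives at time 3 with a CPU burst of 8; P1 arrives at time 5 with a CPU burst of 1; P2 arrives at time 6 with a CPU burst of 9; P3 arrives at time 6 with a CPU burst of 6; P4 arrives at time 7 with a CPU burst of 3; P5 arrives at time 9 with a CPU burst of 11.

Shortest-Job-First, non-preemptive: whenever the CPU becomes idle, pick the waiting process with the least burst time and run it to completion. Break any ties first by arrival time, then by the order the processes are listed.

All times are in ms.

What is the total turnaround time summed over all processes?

94

Gantt: | idle 0-3 | P0 3-11 | P1 11-12 | P4 12-15 | P3 15-21 | P2 21-30 | P5 30-41 |
Completion: P0=11  P1=12  P2=30  P3=21  P4=15  P5=41
Turnaround (C−A): P0=8  P1=7  P2=24  P3=15  P4=8  P5=32
Turnaround = completion − arrival: P0=8, P1=7, P2=24, P3=15, P4=8, P5=32
Total turnaround = 8 + 7 + 24 + 15 + 8 + 32 = 94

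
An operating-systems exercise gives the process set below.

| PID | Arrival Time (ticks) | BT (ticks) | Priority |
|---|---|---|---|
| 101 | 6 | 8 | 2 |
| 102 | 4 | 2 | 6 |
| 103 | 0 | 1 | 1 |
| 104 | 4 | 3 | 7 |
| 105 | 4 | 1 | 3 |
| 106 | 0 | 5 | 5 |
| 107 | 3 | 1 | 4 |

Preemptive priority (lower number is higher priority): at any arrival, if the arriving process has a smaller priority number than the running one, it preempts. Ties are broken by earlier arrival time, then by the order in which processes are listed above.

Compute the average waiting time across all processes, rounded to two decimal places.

5.29

Gantt: | 103 0-1 | 106 1-3 | 107 3-4 | 105 4-5 | 106 5-6 | 101 6-14 | 106 14-16 | 102 16-18 | 104 18-21 |
Completion: 101=14  102=18  103=1  104=21  105=5  106=16  107=4
Turnaround (C−A): 101=8  102=14  103=1  104=17  105=1  106=16  107=1
Waiting times: 101=0, 102=12, 103=0, 104=14, 105=0, 106=11, 107=0
Average waiting = (0+12+0+14+0+11+0) / 7 = 37/7 = 5.29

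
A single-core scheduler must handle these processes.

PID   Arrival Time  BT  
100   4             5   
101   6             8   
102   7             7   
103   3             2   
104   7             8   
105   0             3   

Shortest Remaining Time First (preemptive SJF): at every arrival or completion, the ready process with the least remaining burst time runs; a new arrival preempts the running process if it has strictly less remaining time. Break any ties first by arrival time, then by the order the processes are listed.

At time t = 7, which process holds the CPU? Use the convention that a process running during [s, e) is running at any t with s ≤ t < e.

100

Gantt: | 105 0-3 | 103 3-5 | 100 5-10 | 102 10-17 | 101 17-25 | 104 25-33 |
Completion: 100=10  101=25  102=17  103=5  104=33  105=3
Turnaround (C−A): 100=6  101=19  102=10  103=2  104=26  105=3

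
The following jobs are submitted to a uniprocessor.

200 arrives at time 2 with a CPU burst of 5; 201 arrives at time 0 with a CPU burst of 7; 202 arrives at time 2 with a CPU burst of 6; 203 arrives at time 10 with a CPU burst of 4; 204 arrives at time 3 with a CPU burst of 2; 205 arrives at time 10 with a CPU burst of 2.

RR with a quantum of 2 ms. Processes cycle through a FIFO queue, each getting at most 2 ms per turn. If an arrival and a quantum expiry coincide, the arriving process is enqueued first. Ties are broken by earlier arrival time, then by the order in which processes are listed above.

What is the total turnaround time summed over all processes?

Timeline: | 201 0-2 | 200 2-4 | 202 4-6 | 201 6-8 | 204 8-10 | 200 10-12 | 202 12-14 | 201 14-16 | 203 16-18 | 205 18-20 | 200 20-21 | 202 21-23 | 201 23-24 | 203 24-26 |
Completion: 200=21  201=24  202=23  203=26  204=10  205=20
Turnaround = completion − arrival: 200=19, 201=24, 202=21, 203=16, 204=7, 205=10
Total turnaround = 19 + 24 + 21 + 16 + 7 + 10 = 97

97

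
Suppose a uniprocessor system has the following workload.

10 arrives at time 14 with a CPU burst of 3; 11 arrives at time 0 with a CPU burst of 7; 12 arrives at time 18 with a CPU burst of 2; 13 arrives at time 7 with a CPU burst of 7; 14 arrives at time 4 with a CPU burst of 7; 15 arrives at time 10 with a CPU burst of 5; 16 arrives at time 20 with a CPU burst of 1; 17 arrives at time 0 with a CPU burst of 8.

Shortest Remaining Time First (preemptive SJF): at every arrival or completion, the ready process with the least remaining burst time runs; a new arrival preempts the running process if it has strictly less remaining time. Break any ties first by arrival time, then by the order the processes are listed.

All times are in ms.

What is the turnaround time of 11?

7

Schedule: | 11 0-7 | 14 7-14 | 10 14-17 | 15 17-18 | 12 18-20 | 16 20-21 | 15 21-25 | 13 25-32 | 17 32-40 |
Completion: 10=17  11=7  12=20  13=32  14=14  15=25  16=21  17=40
Turnaround(11) = completion − arrival = 7 − 0 = 7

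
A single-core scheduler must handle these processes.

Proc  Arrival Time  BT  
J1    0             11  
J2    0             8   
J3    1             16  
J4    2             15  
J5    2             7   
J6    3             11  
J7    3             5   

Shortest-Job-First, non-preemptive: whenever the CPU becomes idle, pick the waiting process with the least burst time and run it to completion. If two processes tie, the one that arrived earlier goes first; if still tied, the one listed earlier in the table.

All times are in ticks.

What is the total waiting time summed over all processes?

Gantt: | J2 0-8 | J7 8-13 | J5 13-20 | J1 20-31 | J6 31-42 | J4 42-57 | J3 57-73 |
Completion: J1=31  J2=8  J3=73  J4=57  J5=20  J6=42  J7=13
Waiting = turnaround − burst: J1=20, J2=0, J3=56, J4=40, J5=11, J6=28, J7=5
Total waiting = 20 + 0 + 56 + 40 + 11 + 28 + 5 = 160

160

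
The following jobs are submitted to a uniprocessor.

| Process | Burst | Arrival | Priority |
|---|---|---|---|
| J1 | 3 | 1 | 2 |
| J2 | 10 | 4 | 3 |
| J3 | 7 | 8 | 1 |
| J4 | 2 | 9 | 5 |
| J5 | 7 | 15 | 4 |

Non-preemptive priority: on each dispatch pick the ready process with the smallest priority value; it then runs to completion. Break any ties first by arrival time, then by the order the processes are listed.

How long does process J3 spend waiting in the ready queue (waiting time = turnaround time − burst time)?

6

Schedule: | idle 0-1 | J1 1-4 | J2 4-14 | J3 14-21 | J5 21-28 | J4 28-30 |
Completion: J1=4  J2=14  J3=21  J4=30  J5=28
Turnaround (C−A): J1=3  J2=10  J3=13  J4=21  J5=13
Waiting(J3) = turnaround − burst = 13 − 7 = 6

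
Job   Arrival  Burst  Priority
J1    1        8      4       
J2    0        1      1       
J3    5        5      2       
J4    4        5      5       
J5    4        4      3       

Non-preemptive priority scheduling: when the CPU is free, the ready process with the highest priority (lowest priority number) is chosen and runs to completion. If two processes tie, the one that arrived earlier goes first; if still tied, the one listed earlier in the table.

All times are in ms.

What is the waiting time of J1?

Schedule: | J2 0-1 | J1 1-9 | J3 9-14 | J5 14-18 | J4 18-23 |
Completion: J1=9  J2=1  J3=14  J4=23  J5=18
Turnaround (C−A): J1=8  J2=1  J3=9  J4=19  J5=14
Waiting(J1) = turnaround − burst = 8 − 8 = 0

0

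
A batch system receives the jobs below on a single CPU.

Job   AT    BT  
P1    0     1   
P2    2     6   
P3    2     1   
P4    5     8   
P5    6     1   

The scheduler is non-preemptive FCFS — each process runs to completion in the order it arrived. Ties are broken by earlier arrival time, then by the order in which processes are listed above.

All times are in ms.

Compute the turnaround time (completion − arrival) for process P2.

6

Gantt: | P1 0-1 | idle 1-2 | P2 2-8 | P3 8-9 | P4 9-17 | P5 17-18 |
Completion: P1=1  P2=8  P3=9  P4=17  P5=18
Turnaround(P2) = completion − arrival = 8 − 2 = 6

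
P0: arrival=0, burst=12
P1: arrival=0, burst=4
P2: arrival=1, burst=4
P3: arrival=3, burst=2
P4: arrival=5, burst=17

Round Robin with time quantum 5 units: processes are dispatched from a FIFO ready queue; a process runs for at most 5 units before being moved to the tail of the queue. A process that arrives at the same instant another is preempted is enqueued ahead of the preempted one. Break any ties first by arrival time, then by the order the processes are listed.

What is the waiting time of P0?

20

Schedule: | P0 0-5 | P1 5-9 | P2 9-13 | P3 13-15 | P4 15-20 | P0 20-25 | P4 25-30 | P0 30-32 | P4 32-39 |
Completion: P0=32  P1=9  P2=13  P3=15  P4=39
Turnaround (C−A): P0=32  P1=9  P2=12  P3=12  P4=34
Waiting(P0) = turnaround − burst = 32 − 12 = 20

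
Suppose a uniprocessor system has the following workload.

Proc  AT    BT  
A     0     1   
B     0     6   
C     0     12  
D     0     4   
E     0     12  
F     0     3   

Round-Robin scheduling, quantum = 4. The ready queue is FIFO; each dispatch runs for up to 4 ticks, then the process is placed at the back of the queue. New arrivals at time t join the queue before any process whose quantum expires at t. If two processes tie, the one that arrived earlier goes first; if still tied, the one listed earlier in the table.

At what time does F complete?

Timeline: | A 0-1 | B 1-5 | C 5-9 | D 9-13 | E 13-17 | F 17-20 | B 20-22 | C 22-26 | E 26-30 | C 30-34 | E 34-38 |
Completion: A=1  B=22  C=34  D=13  E=38  F=20

20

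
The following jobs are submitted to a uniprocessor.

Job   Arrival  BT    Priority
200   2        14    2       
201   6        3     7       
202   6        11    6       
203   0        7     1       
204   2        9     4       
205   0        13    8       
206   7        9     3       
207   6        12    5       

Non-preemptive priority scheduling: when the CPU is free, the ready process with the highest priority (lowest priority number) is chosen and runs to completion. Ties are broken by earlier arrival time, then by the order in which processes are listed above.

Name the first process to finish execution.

Schedule: | 203 0-7 | 200 7-21 | 206 21-30 | 204 30-39 | 207 39-51 | 202 51-62 | 201 62-65 | 205 65-78 |
Completion: 200=21  201=65  202=62  203=7  204=39  205=78  206=30  207=51
Turnaround (C−A): 200=19  201=59  202=56  203=7  204=37  205=78  206=23  207=45
Finish order: 203 → 200 → 206 → 204 → 207 → 202 → 201 → 205

203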